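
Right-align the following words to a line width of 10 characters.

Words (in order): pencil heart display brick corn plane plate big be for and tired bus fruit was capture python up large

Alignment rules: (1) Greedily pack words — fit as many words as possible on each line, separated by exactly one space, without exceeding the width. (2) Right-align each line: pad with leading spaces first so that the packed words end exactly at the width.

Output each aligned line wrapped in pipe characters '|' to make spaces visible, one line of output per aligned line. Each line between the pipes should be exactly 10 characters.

Line 1: ['pencil'] (min_width=6, slack=4)
Line 2: ['heart'] (min_width=5, slack=5)
Line 3: ['display'] (min_width=7, slack=3)
Line 4: ['brick', 'corn'] (min_width=10, slack=0)
Line 5: ['plane'] (min_width=5, slack=5)
Line 6: ['plate', 'big'] (min_width=9, slack=1)
Line 7: ['be', 'for', 'and'] (min_width=10, slack=0)
Line 8: ['tired', 'bus'] (min_width=9, slack=1)
Line 9: ['fruit', 'was'] (min_width=9, slack=1)
Line 10: ['capture'] (min_width=7, slack=3)
Line 11: ['python', 'up'] (min_width=9, slack=1)
Line 12: ['large'] (min_width=5, slack=5)

Answer: |    pencil|
|     heart|
|   display|
|brick corn|
|     plane|
| plate big|
|be for and|
| tired bus|
| fruit was|
|   capture|
| python up|
|     large|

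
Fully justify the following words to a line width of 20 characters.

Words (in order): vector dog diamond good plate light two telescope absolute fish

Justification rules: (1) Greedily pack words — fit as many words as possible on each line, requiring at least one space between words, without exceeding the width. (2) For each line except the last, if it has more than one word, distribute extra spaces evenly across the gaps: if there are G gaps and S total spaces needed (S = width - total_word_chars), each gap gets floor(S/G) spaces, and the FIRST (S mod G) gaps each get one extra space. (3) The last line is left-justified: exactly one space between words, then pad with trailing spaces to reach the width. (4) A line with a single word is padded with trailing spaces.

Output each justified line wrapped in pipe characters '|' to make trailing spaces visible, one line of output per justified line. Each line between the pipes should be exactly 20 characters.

Line 1: ['vector', 'dog', 'diamond'] (min_width=18, slack=2)
Line 2: ['good', 'plate', 'light', 'two'] (min_width=20, slack=0)
Line 3: ['telescope', 'absolute'] (min_width=18, slack=2)
Line 4: ['fish'] (min_width=4, slack=16)

Answer: |vector  dog  diamond|
|good plate light two|
|telescope   absolute|
|fish                |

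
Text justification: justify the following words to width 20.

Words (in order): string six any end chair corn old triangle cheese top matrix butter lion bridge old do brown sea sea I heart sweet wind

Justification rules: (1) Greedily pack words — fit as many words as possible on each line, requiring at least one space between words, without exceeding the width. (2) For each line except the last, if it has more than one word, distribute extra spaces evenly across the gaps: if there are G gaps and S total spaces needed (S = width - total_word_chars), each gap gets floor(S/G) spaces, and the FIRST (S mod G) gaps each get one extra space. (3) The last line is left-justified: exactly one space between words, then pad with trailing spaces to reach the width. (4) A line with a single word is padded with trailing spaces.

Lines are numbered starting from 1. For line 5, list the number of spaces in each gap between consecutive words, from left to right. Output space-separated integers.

Line 1: ['string', 'six', 'any', 'end'] (min_width=18, slack=2)
Line 2: ['chair', 'corn', 'old'] (min_width=14, slack=6)
Line 3: ['triangle', 'cheese', 'top'] (min_width=19, slack=1)
Line 4: ['matrix', 'butter', 'lion'] (min_width=18, slack=2)
Line 5: ['bridge', 'old', 'do', 'brown'] (min_width=19, slack=1)
Line 6: ['sea', 'sea', 'I', 'heart'] (min_width=15, slack=5)
Line 7: ['sweet', 'wind'] (min_width=10, slack=10)

Answer: 2 1 1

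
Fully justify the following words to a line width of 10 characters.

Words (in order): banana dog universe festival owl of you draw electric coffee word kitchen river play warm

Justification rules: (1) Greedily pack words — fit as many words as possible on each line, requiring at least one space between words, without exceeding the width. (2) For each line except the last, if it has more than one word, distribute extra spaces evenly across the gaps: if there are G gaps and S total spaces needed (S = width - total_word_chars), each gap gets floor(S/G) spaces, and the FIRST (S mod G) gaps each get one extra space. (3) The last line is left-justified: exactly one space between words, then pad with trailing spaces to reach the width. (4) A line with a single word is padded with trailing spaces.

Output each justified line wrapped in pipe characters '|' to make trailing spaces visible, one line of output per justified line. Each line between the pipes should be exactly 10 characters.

Line 1: ['banana', 'dog'] (min_width=10, slack=0)
Line 2: ['universe'] (min_width=8, slack=2)
Line 3: ['festival'] (min_width=8, slack=2)
Line 4: ['owl', 'of', 'you'] (min_width=10, slack=0)
Line 5: ['draw'] (min_width=4, slack=6)
Line 6: ['electric'] (min_width=8, slack=2)
Line 7: ['coffee'] (min_width=6, slack=4)
Line 8: ['word'] (min_width=4, slack=6)
Line 9: ['kitchen'] (min_width=7, slack=3)
Line 10: ['river', 'play'] (min_width=10, slack=0)
Line 11: ['warm'] (min_width=4, slack=6)

Answer: |banana dog|
|universe  |
|festival  |
|owl of you|
|draw      |
|electric  |
|coffee    |
|word      |
|kitchen   |
|river play|
|warm      |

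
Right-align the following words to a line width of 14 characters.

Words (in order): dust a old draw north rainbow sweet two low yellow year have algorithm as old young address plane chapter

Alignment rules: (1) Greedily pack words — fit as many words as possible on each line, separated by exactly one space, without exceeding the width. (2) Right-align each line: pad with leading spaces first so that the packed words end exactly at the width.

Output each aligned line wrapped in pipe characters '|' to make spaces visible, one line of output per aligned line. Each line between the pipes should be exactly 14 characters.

Answer: |    dust a old|
|    draw north|
| rainbow sweet|
|two low yellow|
|     year have|
|  algorithm as|
|     old young|
| address plane|
|       chapter|

Derivation:
Line 1: ['dust', 'a', 'old'] (min_width=10, slack=4)
Line 2: ['draw', 'north'] (min_width=10, slack=4)
Line 3: ['rainbow', 'sweet'] (min_width=13, slack=1)
Line 4: ['two', 'low', 'yellow'] (min_width=14, slack=0)
Line 5: ['year', 'have'] (min_width=9, slack=5)
Line 6: ['algorithm', 'as'] (min_width=12, slack=2)
Line 7: ['old', 'young'] (min_width=9, slack=5)
Line 8: ['address', 'plane'] (min_width=13, slack=1)
Line 9: ['chapter'] (min_width=7, slack=7)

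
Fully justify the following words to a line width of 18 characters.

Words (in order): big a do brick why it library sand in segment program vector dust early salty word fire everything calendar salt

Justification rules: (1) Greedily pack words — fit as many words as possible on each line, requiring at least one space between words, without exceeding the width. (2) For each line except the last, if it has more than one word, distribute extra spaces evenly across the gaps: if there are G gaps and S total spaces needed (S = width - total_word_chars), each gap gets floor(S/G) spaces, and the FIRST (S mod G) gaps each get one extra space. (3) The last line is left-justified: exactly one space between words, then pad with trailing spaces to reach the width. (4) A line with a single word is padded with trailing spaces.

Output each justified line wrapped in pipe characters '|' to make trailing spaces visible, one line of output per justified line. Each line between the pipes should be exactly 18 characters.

Line 1: ['big', 'a', 'do', 'brick', 'why'] (min_width=18, slack=0)
Line 2: ['it', 'library', 'sand', 'in'] (min_width=18, slack=0)
Line 3: ['segment', 'program'] (min_width=15, slack=3)
Line 4: ['vector', 'dust', 'early'] (min_width=17, slack=1)
Line 5: ['salty', 'word', 'fire'] (min_width=15, slack=3)
Line 6: ['everything'] (min_width=10, slack=8)
Line 7: ['calendar', 'salt'] (min_width=13, slack=5)

Answer: |big a do brick why|
|it library sand in|
|segment    program|
|vector  dust early|
|salty   word  fire|
|everything        |
|calendar salt     |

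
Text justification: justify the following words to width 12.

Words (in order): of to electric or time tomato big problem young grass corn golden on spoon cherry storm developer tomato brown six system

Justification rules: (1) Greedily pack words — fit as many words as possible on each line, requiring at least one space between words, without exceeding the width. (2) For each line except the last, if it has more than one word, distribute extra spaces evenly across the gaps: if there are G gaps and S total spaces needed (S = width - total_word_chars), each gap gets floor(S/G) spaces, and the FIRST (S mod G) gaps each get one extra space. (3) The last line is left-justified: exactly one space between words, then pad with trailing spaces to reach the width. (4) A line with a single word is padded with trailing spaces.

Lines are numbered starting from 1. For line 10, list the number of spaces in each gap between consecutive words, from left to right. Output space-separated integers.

Answer: 1

Derivation:
Line 1: ['of', 'to'] (min_width=5, slack=7)
Line 2: ['electric', 'or'] (min_width=11, slack=1)
Line 3: ['time', 'tomato'] (min_width=11, slack=1)
Line 4: ['big', 'problem'] (min_width=11, slack=1)
Line 5: ['young', 'grass'] (min_width=11, slack=1)
Line 6: ['corn', 'golden'] (min_width=11, slack=1)
Line 7: ['on', 'spoon'] (min_width=8, slack=4)
Line 8: ['cherry', 'storm'] (min_width=12, slack=0)
Line 9: ['developer'] (min_width=9, slack=3)
Line 10: ['tomato', 'brown'] (min_width=12, slack=0)
Line 11: ['six', 'system'] (min_width=10, slack=2)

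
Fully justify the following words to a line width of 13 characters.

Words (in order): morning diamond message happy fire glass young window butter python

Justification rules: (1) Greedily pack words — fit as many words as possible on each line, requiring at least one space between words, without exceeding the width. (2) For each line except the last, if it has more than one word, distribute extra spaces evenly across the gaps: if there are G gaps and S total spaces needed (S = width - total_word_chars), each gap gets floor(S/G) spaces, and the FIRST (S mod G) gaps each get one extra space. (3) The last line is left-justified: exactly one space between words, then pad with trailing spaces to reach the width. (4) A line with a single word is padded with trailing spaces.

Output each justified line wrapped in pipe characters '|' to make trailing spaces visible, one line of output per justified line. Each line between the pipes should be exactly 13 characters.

Answer: |morning      |
|diamond      |
|message happy|
|fire    glass|
|young  window|
|butter python|

Derivation:
Line 1: ['morning'] (min_width=7, slack=6)
Line 2: ['diamond'] (min_width=7, slack=6)
Line 3: ['message', 'happy'] (min_width=13, slack=0)
Line 4: ['fire', 'glass'] (min_width=10, slack=3)
Line 5: ['young', 'window'] (min_width=12, slack=1)
Line 6: ['butter', 'python'] (min_width=13, slack=0)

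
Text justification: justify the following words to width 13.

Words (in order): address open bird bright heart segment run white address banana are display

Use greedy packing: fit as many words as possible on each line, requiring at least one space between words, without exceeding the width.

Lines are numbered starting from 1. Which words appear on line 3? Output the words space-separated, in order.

Line 1: ['address', 'open'] (min_width=12, slack=1)
Line 2: ['bird', 'bright'] (min_width=11, slack=2)
Line 3: ['heart', 'segment'] (min_width=13, slack=0)
Line 4: ['run', 'white'] (min_width=9, slack=4)
Line 5: ['address'] (min_width=7, slack=6)
Line 6: ['banana', 'are'] (min_width=10, slack=3)
Line 7: ['display'] (min_width=7, slack=6)

Answer: heart segment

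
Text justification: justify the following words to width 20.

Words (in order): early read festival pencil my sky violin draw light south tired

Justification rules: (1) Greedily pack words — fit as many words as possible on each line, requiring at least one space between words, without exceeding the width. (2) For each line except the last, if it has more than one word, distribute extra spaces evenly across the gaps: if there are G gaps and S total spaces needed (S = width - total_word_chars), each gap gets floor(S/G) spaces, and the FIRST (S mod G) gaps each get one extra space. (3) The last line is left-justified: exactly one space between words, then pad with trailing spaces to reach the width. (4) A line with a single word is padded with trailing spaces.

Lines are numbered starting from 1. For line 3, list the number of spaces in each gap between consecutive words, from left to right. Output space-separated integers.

Line 1: ['early', 'read', 'festival'] (min_width=19, slack=1)
Line 2: ['pencil', 'my', 'sky', 'violin'] (min_width=20, slack=0)
Line 3: ['draw', 'light', 'south'] (min_width=16, slack=4)
Line 4: ['tired'] (min_width=5, slack=15)

Answer: 3 3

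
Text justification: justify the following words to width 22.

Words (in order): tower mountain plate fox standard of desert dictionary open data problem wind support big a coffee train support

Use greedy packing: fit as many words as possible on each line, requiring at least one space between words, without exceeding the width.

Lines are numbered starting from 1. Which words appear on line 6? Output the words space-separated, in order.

Answer: support

Derivation:
Line 1: ['tower', 'mountain', 'plate'] (min_width=20, slack=2)
Line 2: ['fox', 'standard', 'of', 'desert'] (min_width=22, slack=0)
Line 3: ['dictionary', 'open', 'data'] (min_width=20, slack=2)
Line 4: ['problem', 'wind', 'support'] (min_width=20, slack=2)
Line 5: ['big', 'a', 'coffee', 'train'] (min_width=18, slack=4)
Line 6: ['support'] (min_width=7, slack=15)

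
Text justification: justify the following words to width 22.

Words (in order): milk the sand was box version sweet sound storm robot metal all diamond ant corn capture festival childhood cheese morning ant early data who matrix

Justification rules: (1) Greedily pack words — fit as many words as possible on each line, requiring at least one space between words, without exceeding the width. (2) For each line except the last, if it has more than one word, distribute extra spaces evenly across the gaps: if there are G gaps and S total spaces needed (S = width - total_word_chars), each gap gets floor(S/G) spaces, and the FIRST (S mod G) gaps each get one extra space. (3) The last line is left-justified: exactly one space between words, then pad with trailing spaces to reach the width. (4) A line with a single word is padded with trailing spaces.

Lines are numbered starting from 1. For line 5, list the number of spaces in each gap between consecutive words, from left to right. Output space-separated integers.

Line 1: ['milk', 'the', 'sand', 'was', 'box'] (min_width=21, slack=1)
Line 2: ['version', 'sweet', 'sound'] (min_width=19, slack=3)
Line 3: ['storm', 'robot', 'metal', 'all'] (min_width=21, slack=1)
Line 4: ['diamond', 'ant', 'corn'] (min_width=16, slack=6)
Line 5: ['capture', 'festival'] (min_width=16, slack=6)
Line 6: ['childhood', 'cheese'] (min_width=16, slack=6)
Line 7: ['morning', 'ant', 'early', 'data'] (min_width=22, slack=0)
Line 8: ['who', 'matrix'] (min_width=10, slack=12)

Answer: 7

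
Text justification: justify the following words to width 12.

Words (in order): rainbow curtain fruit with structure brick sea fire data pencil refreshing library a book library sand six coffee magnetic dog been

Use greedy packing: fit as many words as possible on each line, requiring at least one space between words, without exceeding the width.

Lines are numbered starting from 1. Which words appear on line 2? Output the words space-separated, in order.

Line 1: ['rainbow'] (min_width=7, slack=5)
Line 2: ['curtain'] (min_width=7, slack=5)
Line 3: ['fruit', 'with'] (min_width=10, slack=2)
Line 4: ['structure'] (min_width=9, slack=3)
Line 5: ['brick', 'sea'] (min_width=9, slack=3)
Line 6: ['fire', 'data'] (min_width=9, slack=3)
Line 7: ['pencil'] (min_width=6, slack=6)
Line 8: ['refreshing'] (min_width=10, slack=2)
Line 9: ['library', 'a'] (min_width=9, slack=3)
Line 10: ['book', 'library'] (min_width=12, slack=0)
Line 11: ['sand', 'six'] (min_width=8, slack=4)
Line 12: ['coffee'] (min_width=6, slack=6)
Line 13: ['magnetic', 'dog'] (min_width=12, slack=0)
Line 14: ['been'] (min_width=4, slack=8)

Answer: curtain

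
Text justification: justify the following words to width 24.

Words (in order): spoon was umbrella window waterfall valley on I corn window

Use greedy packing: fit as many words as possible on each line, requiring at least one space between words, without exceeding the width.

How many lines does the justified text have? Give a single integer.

Answer: 3

Derivation:
Line 1: ['spoon', 'was', 'umbrella'] (min_width=18, slack=6)
Line 2: ['window', 'waterfall', 'valley'] (min_width=23, slack=1)
Line 3: ['on', 'I', 'corn', 'window'] (min_width=16, slack=8)
Total lines: 3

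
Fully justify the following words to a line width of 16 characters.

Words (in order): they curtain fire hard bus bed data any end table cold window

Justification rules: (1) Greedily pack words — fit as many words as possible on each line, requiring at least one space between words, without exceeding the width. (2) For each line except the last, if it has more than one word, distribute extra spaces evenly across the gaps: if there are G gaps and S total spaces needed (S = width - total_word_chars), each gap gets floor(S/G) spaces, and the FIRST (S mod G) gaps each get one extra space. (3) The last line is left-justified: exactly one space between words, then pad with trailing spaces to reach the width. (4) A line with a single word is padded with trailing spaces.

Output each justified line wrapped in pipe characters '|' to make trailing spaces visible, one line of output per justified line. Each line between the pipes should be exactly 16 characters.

Line 1: ['they', 'curtain'] (min_width=12, slack=4)
Line 2: ['fire', 'hard', 'bus'] (min_width=13, slack=3)
Line 3: ['bed', 'data', 'any', 'end'] (min_width=16, slack=0)
Line 4: ['table', 'cold'] (min_width=10, slack=6)
Line 5: ['window'] (min_width=6, slack=10)

Answer: |they     curtain|
|fire   hard  bus|
|bed data any end|
|table       cold|
|window          |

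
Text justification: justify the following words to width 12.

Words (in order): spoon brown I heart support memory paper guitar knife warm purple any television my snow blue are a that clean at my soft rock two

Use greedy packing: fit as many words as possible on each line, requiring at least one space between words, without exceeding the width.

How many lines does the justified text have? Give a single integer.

Line 1: ['spoon', 'brown'] (min_width=11, slack=1)
Line 2: ['I', 'heart'] (min_width=7, slack=5)
Line 3: ['support'] (min_width=7, slack=5)
Line 4: ['memory', 'paper'] (min_width=12, slack=0)
Line 5: ['guitar', 'knife'] (min_width=12, slack=0)
Line 6: ['warm', 'purple'] (min_width=11, slack=1)
Line 7: ['any'] (min_width=3, slack=9)
Line 8: ['television'] (min_width=10, slack=2)
Line 9: ['my', 'snow', 'blue'] (min_width=12, slack=0)
Line 10: ['are', 'a', 'that'] (min_width=10, slack=2)
Line 11: ['clean', 'at', 'my'] (min_width=11, slack=1)
Line 12: ['soft', 'rock'] (min_width=9, slack=3)
Line 13: ['two'] (min_width=3, slack=9)
Total lines: 13

Answer: 13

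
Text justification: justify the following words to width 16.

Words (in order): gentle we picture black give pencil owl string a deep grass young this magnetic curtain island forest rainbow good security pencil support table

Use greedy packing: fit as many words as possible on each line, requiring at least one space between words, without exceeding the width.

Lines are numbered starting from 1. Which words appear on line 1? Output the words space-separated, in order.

Line 1: ['gentle', 'we'] (min_width=9, slack=7)
Line 2: ['picture', 'black'] (min_width=13, slack=3)
Line 3: ['give', 'pencil', 'owl'] (min_width=15, slack=1)
Line 4: ['string', 'a', 'deep'] (min_width=13, slack=3)
Line 5: ['grass', 'young', 'this'] (min_width=16, slack=0)
Line 6: ['magnetic', 'curtain'] (min_width=16, slack=0)
Line 7: ['island', 'forest'] (min_width=13, slack=3)
Line 8: ['rainbow', 'good'] (min_width=12, slack=4)
Line 9: ['security', 'pencil'] (min_width=15, slack=1)
Line 10: ['support', 'table'] (min_width=13, slack=3)

Answer: gentle we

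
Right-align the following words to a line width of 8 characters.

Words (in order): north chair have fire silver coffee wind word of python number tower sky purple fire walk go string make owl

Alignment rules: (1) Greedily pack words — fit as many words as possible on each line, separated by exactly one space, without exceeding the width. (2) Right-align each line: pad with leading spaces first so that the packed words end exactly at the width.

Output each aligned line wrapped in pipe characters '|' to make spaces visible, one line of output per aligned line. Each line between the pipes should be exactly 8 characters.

Line 1: ['north'] (min_width=5, slack=3)
Line 2: ['chair'] (min_width=5, slack=3)
Line 3: ['have'] (min_width=4, slack=4)
Line 4: ['fire'] (min_width=4, slack=4)
Line 5: ['silver'] (min_width=6, slack=2)
Line 6: ['coffee'] (min_width=6, slack=2)
Line 7: ['wind'] (min_width=4, slack=4)
Line 8: ['word', 'of'] (min_width=7, slack=1)
Line 9: ['python'] (min_width=6, slack=2)
Line 10: ['number'] (min_width=6, slack=2)
Line 11: ['tower'] (min_width=5, slack=3)
Line 12: ['sky'] (min_width=3, slack=5)
Line 13: ['purple'] (min_width=6, slack=2)
Line 14: ['fire'] (min_width=4, slack=4)
Line 15: ['walk', 'go'] (min_width=7, slack=1)
Line 16: ['string'] (min_width=6, slack=2)
Line 17: ['make', 'owl'] (min_width=8, slack=0)

Answer: |   north|
|   chair|
|    have|
|    fire|
|  silver|
|  coffee|
|    wind|
| word of|
|  python|
|  number|
|   tower|
|     sky|
|  purple|
|    fire|
| walk go|
|  string|
|make owl|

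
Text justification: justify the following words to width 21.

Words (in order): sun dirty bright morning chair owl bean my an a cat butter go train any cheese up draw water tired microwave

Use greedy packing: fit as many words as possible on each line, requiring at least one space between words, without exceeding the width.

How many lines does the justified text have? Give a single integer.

Line 1: ['sun', 'dirty', 'bright'] (min_width=16, slack=5)
Line 2: ['morning', 'chair', 'owl'] (min_width=17, slack=4)
Line 3: ['bean', 'my', 'an', 'a', 'cat'] (min_width=16, slack=5)
Line 4: ['butter', 'go', 'train', 'any'] (min_width=19, slack=2)
Line 5: ['cheese', 'up', 'draw', 'water'] (min_width=20, slack=1)
Line 6: ['tired', 'microwave'] (min_width=15, slack=6)
Total lines: 6

Answer: 6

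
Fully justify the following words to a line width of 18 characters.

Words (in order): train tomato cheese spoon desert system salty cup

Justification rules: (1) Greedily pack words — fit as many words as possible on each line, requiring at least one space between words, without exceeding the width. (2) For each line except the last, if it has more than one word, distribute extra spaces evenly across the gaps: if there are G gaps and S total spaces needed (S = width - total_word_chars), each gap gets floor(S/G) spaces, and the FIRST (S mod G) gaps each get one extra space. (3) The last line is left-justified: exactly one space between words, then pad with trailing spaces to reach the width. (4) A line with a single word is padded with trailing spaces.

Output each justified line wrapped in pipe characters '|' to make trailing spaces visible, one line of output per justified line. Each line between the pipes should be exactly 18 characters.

Line 1: ['train', 'tomato'] (min_width=12, slack=6)
Line 2: ['cheese', 'spoon'] (min_width=12, slack=6)
Line 3: ['desert', 'system'] (min_width=13, slack=5)
Line 4: ['salty', 'cup'] (min_width=9, slack=9)

Answer: |train       tomato|
|cheese       spoon|
|desert      system|
|salty cup         |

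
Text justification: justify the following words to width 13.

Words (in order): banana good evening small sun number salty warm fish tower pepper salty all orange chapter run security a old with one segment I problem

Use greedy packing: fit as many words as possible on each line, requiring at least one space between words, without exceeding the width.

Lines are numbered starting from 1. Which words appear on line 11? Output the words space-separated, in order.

Answer: segment I

Derivation:
Line 1: ['banana', 'good'] (min_width=11, slack=2)
Line 2: ['evening', 'small'] (min_width=13, slack=0)
Line 3: ['sun', 'number'] (min_width=10, slack=3)
Line 4: ['salty', 'warm'] (min_width=10, slack=3)
Line 5: ['fish', 'tower'] (min_width=10, slack=3)
Line 6: ['pepper', 'salty'] (min_width=12, slack=1)
Line 7: ['all', 'orange'] (min_width=10, slack=3)
Line 8: ['chapter', 'run'] (min_width=11, slack=2)
Line 9: ['security', 'a'] (min_width=10, slack=3)
Line 10: ['old', 'with', 'one'] (min_width=12, slack=1)
Line 11: ['segment', 'I'] (min_width=9, slack=4)
Line 12: ['problem'] (min_width=7, slack=6)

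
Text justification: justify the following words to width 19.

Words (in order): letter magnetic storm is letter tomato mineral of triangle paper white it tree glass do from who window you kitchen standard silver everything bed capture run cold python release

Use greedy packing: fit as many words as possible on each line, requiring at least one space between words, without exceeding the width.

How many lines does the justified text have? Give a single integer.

Line 1: ['letter', 'magnetic'] (min_width=15, slack=4)
Line 2: ['storm', 'is', 'letter'] (min_width=15, slack=4)
Line 3: ['tomato', 'mineral', 'of'] (min_width=17, slack=2)
Line 4: ['triangle', 'paper'] (min_width=14, slack=5)
Line 5: ['white', 'it', 'tree', 'glass'] (min_width=19, slack=0)
Line 6: ['do', 'from', 'who', 'window'] (min_width=18, slack=1)
Line 7: ['you', 'kitchen'] (min_width=11, slack=8)
Line 8: ['standard', 'silver'] (min_width=15, slack=4)
Line 9: ['everything', 'bed'] (min_width=14, slack=5)
Line 10: ['capture', 'run', 'cold'] (min_width=16, slack=3)
Line 11: ['python', 'release'] (min_width=14, slack=5)
Total lines: 11

Answer: 11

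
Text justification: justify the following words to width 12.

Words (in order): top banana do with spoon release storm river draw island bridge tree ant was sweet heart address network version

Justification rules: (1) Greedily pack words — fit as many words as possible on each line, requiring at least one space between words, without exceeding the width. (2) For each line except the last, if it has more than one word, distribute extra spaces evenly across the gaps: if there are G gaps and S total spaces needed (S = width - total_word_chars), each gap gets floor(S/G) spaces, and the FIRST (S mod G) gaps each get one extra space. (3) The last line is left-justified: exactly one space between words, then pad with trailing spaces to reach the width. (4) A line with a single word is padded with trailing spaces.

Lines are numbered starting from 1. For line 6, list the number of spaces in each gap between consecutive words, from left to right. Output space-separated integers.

Line 1: ['top', 'banana'] (min_width=10, slack=2)
Line 2: ['do', 'with'] (min_width=7, slack=5)
Line 3: ['spoon'] (min_width=5, slack=7)
Line 4: ['release'] (min_width=7, slack=5)
Line 5: ['storm', 'river'] (min_width=11, slack=1)
Line 6: ['draw', 'island'] (min_width=11, slack=1)
Line 7: ['bridge', 'tree'] (min_width=11, slack=1)
Line 8: ['ant', 'was'] (min_width=7, slack=5)
Line 9: ['sweet', 'heart'] (min_width=11, slack=1)
Line 10: ['address'] (min_width=7, slack=5)
Line 11: ['network'] (min_width=7, slack=5)
Line 12: ['version'] (min_width=7, slack=5)

Answer: 2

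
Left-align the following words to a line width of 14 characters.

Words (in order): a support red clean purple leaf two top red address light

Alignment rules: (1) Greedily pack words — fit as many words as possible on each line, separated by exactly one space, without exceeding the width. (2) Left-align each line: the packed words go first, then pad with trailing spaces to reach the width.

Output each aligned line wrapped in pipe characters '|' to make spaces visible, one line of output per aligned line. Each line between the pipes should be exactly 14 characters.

Answer: |a support red |
|clean purple  |
|leaf two top  |
|red address   |
|light         |

Derivation:
Line 1: ['a', 'support', 'red'] (min_width=13, slack=1)
Line 2: ['clean', 'purple'] (min_width=12, slack=2)
Line 3: ['leaf', 'two', 'top'] (min_width=12, slack=2)
Line 4: ['red', 'address'] (min_width=11, slack=3)
Line 5: ['light'] (min_width=5, slack=9)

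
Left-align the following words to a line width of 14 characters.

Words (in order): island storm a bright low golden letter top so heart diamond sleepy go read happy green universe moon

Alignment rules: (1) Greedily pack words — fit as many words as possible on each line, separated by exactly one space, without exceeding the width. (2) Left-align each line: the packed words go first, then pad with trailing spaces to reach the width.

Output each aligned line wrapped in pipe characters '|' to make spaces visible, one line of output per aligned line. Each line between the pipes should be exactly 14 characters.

Line 1: ['island', 'storm', 'a'] (min_width=14, slack=0)
Line 2: ['bright', 'low'] (min_width=10, slack=4)
Line 3: ['golden', 'letter'] (min_width=13, slack=1)
Line 4: ['top', 'so', 'heart'] (min_width=12, slack=2)
Line 5: ['diamond', 'sleepy'] (min_width=14, slack=0)
Line 6: ['go', 'read', 'happy'] (min_width=13, slack=1)
Line 7: ['green', 'universe'] (min_width=14, slack=0)
Line 8: ['moon'] (min_width=4, slack=10)

Answer: |island storm a|
|bright low    |
|golden letter |
|top so heart  |
|diamond sleepy|
|go read happy |
|green universe|
|moon          |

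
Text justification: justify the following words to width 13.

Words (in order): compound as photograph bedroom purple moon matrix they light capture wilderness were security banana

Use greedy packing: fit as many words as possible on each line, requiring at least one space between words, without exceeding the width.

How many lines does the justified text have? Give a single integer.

Line 1: ['compound', 'as'] (min_width=11, slack=2)
Line 2: ['photograph'] (min_width=10, slack=3)
Line 3: ['bedroom'] (min_width=7, slack=6)
Line 4: ['purple', 'moon'] (min_width=11, slack=2)
Line 5: ['matrix', 'they'] (min_width=11, slack=2)
Line 6: ['light', 'capture'] (min_width=13, slack=0)
Line 7: ['wilderness'] (min_width=10, slack=3)
Line 8: ['were', 'security'] (min_width=13, slack=0)
Line 9: ['banana'] (min_width=6, slack=7)
Total lines: 9

Answer: 9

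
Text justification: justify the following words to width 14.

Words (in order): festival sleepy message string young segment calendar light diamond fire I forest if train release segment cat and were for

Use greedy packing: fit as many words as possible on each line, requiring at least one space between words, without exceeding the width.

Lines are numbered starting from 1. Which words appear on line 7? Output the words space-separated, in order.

Answer: forest if

Derivation:
Line 1: ['festival'] (min_width=8, slack=6)
Line 2: ['sleepy', 'message'] (min_width=14, slack=0)
Line 3: ['string', 'young'] (min_width=12, slack=2)
Line 4: ['segment'] (min_width=7, slack=7)
Line 5: ['calendar', 'light'] (min_width=14, slack=0)
Line 6: ['diamond', 'fire', 'I'] (min_width=14, slack=0)
Line 7: ['forest', 'if'] (min_width=9, slack=5)
Line 8: ['train', 'release'] (min_width=13, slack=1)
Line 9: ['segment', 'cat'] (min_width=11, slack=3)
Line 10: ['and', 'were', 'for'] (min_width=12, slack=2)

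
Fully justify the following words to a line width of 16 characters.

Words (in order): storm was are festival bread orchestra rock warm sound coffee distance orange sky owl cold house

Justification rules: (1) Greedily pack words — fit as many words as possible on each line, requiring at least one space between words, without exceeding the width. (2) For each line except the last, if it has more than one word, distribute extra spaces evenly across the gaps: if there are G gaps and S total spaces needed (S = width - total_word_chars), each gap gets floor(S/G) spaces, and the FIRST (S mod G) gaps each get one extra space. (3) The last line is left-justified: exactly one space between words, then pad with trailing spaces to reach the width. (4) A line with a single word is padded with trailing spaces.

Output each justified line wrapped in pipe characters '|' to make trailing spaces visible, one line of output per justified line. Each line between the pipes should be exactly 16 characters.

Answer: |storm   was  are|
|festival   bread|
|orchestra   rock|
|warm       sound|
|coffee  distance|
|orange  sky  owl|
|cold house      |

Derivation:
Line 1: ['storm', 'was', 'are'] (min_width=13, slack=3)
Line 2: ['festival', 'bread'] (min_width=14, slack=2)
Line 3: ['orchestra', 'rock'] (min_width=14, slack=2)
Line 4: ['warm', 'sound'] (min_width=10, slack=6)
Line 5: ['coffee', 'distance'] (min_width=15, slack=1)
Line 6: ['orange', 'sky', 'owl'] (min_width=14, slack=2)
Line 7: ['cold', 'house'] (min_width=10, slack=6)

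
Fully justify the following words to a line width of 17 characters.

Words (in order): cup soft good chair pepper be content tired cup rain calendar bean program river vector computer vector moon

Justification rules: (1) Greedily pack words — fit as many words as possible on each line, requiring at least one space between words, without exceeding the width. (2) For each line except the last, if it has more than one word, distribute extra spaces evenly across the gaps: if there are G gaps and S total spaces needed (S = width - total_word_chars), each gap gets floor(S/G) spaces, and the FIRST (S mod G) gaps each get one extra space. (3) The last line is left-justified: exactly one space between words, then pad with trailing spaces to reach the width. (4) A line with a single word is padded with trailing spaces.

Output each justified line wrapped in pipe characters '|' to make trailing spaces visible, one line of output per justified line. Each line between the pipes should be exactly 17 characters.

Line 1: ['cup', 'soft', 'good'] (min_width=13, slack=4)
Line 2: ['chair', 'pepper', 'be'] (min_width=15, slack=2)
Line 3: ['content', 'tired', 'cup'] (min_width=17, slack=0)
Line 4: ['rain', 'calendar'] (min_width=13, slack=4)
Line 5: ['bean', 'program'] (min_width=12, slack=5)
Line 6: ['river', 'vector'] (min_width=12, slack=5)
Line 7: ['computer', 'vector'] (min_width=15, slack=2)
Line 8: ['moon'] (min_width=4, slack=13)

Answer: |cup   soft   good|
|chair  pepper  be|
|content tired cup|
|rain     calendar|
|bean      program|
|river      vector|
|computer   vector|
|moon             |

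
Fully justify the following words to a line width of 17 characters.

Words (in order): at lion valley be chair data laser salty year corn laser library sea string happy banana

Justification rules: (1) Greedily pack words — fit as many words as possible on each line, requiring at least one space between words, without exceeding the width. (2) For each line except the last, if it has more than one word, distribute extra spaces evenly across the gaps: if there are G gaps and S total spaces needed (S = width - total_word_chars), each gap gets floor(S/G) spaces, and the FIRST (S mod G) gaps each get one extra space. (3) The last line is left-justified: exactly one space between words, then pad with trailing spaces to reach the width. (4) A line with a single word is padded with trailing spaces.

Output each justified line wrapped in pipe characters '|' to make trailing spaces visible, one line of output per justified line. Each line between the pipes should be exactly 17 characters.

Answer: |at lion valley be|
|chair  data laser|
|salty  year  corn|
|laser library sea|
|string      happy|
|banana           |

Derivation:
Line 1: ['at', 'lion', 'valley', 'be'] (min_width=17, slack=0)
Line 2: ['chair', 'data', 'laser'] (min_width=16, slack=1)
Line 3: ['salty', 'year', 'corn'] (min_width=15, slack=2)
Line 4: ['laser', 'library', 'sea'] (min_width=17, slack=0)
Line 5: ['string', 'happy'] (min_width=12, slack=5)
Line 6: ['banana'] (min_width=6, slack=11)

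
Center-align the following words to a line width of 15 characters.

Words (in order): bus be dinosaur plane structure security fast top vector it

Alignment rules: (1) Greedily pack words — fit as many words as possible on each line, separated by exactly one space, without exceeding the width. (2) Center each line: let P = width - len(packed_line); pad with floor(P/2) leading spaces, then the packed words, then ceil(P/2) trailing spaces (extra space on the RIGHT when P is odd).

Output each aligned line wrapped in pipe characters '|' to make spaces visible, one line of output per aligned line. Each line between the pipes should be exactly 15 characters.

Line 1: ['bus', 'be', 'dinosaur'] (min_width=15, slack=0)
Line 2: ['plane', 'structure'] (min_width=15, slack=0)
Line 3: ['security', 'fast'] (min_width=13, slack=2)
Line 4: ['top', 'vector', 'it'] (min_width=13, slack=2)

Answer: |bus be dinosaur|
|plane structure|
| security fast |
| top vector it |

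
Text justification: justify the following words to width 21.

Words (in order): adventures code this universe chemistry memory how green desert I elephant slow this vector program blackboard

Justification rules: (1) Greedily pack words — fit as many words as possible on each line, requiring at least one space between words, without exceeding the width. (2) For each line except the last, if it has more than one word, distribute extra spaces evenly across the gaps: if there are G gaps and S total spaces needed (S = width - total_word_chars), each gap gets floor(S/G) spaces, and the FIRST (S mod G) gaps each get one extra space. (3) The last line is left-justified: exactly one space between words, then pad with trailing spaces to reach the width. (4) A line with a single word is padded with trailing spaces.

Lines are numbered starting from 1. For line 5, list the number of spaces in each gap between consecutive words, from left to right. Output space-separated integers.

Line 1: ['adventures', 'code', 'this'] (min_width=20, slack=1)
Line 2: ['universe', 'chemistry'] (min_width=18, slack=3)
Line 3: ['memory', 'how', 'green'] (min_width=16, slack=5)
Line 4: ['desert', 'I', 'elephant'] (min_width=17, slack=4)
Line 5: ['slow', 'this', 'vector'] (min_width=16, slack=5)
Line 6: ['program', 'blackboard'] (min_width=18, slack=3)

Answer: 4 3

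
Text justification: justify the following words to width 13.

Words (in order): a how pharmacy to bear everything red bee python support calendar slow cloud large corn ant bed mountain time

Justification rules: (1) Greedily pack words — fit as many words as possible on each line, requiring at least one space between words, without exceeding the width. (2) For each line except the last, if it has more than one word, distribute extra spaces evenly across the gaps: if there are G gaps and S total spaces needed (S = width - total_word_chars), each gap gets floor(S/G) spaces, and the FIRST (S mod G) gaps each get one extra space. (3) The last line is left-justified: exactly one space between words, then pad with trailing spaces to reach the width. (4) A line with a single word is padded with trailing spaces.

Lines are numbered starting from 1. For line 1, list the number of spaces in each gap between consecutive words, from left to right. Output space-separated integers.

Line 1: ['a', 'how'] (min_width=5, slack=8)
Line 2: ['pharmacy', 'to'] (min_width=11, slack=2)
Line 3: ['bear'] (min_width=4, slack=9)
Line 4: ['everything'] (min_width=10, slack=3)
Line 5: ['red', 'bee'] (min_width=7, slack=6)
Line 6: ['python'] (min_width=6, slack=7)
Line 7: ['support'] (min_width=7, slack=6)
Line 8: ['calendar', 'slow'] (min_width=13, slack=0)
Line 9: ['cloud', 'large'] (min_width=11, slack=2)
Line 10: ['corn', 'ant', 'bed'] (min_width=12, slack=1)
Line 11: ['mountain', 'time'] (min_width=13, slack=0)

Answer: 9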